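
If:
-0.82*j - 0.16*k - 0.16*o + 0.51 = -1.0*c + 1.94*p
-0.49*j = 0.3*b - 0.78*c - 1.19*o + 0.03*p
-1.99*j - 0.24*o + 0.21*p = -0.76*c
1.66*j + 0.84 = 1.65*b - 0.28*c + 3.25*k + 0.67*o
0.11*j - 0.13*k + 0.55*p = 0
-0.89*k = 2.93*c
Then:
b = -0.69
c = -0.18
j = -0.04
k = 0.59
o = -0.07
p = 0.15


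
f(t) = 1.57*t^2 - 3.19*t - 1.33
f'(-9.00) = -31.45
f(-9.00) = 154.55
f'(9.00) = 25.07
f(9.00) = 97.13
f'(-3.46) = -14.05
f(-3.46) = 28.50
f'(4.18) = 9.94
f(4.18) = 12.77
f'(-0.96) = -6.20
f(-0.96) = 3.18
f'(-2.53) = -11.13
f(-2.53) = 16.79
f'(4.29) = 10.28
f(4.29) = 13.88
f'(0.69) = -1.02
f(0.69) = -2.78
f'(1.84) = 2.59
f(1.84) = -1.88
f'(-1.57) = -8.12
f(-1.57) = 7.55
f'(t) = 3.14*t - 3.19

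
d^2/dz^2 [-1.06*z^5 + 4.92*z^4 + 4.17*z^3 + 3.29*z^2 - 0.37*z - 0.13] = -21.2*z^3 + 59.04*z^2 + 25.02*z + 6.58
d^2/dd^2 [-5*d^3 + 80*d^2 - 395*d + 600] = 160 - 30*d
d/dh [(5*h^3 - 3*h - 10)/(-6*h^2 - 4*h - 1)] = (-30*h^4 - 40*h^3 - 33*h^2 - 120*h - 37)/(36*h^4 + 48*h^3 + 28*h^2 + 8*h + 1)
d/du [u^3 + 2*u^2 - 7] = u*(3*u + 4)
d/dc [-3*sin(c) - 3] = -3*cos(c)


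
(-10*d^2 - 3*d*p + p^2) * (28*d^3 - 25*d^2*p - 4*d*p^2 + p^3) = -280*d^5 + 166*d^4*p + 143*d^3*p^2 - 23*d^2*p^3 - 7*d*p^4 + p^5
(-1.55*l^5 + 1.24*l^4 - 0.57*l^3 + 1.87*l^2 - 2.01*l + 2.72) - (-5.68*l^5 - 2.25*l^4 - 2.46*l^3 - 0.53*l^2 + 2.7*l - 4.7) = 4.13*l^5 + 3.49*l^4 + 1.89*l^3 + 2.4*l^2 - 4.71*l + 7.42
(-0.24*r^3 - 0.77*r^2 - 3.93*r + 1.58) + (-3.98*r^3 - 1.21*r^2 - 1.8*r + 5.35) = -4.22*r^3 - 1.98*r^2 - 5.73*r + 6.93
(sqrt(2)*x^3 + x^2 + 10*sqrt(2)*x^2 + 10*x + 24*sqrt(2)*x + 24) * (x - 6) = sqrt(2)*x^4 + x^3 + 4*sqrt(2)*x^3 - 36*sqrt(2)*x^2 + 4*x^2 - 144*sqrt(2)*x - 36*x - 144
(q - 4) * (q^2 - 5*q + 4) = q^3 - 9*q^2 + 24*q - 16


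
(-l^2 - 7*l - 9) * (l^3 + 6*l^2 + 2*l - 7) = -l^5 - 13*l^4 - 53*l^3 - 61*l^2 + 31*l + 63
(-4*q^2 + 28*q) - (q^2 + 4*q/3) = -5*q^2 + 80*q/3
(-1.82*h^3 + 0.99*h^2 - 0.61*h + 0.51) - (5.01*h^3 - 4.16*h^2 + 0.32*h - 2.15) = -6.83*h^3 + 5.15*h^2 - 0.93*h + 2.66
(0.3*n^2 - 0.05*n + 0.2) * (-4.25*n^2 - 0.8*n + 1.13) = -1.275*n^4 - 0.0275*n^3 - 0.471*n^2 - 0.2165*n + 0.226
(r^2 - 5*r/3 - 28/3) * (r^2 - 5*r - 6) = r^4 - 20*r^3/3 - 7*r^2 + 170*r/3 + 56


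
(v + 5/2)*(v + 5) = v^2 + 15*v/2 + 25/2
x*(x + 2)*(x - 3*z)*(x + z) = x^4 - 2*x^3*z + 2*x^3 - 3*x^2*z^2 - 4*x^2*z - 6*x*z^2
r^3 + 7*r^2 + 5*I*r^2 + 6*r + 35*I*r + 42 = (r + 7)*(r - I)*(r + 6*I)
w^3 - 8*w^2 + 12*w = w*(w - 6)*(w - 2)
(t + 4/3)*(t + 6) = t^2 + 22*t/3 + 8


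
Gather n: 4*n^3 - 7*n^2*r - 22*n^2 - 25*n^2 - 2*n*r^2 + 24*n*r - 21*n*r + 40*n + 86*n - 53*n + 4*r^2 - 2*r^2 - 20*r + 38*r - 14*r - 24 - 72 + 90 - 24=4*n^3 + n^2*(-7*r - 47) + n*(-2*r^2 + 3*r + 73) + 2*r^2 + 4*r - 30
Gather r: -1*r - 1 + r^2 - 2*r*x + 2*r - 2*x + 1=r^2 + r*(1 - 2*x) - 2*x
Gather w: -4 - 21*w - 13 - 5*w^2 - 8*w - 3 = -5*w^2 - 29*w - 20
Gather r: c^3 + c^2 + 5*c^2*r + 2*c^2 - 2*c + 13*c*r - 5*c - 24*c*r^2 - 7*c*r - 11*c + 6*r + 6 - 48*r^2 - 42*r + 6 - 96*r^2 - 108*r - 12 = c^3 + 3*c^2 - 18*c + r^2*(-24*c - 144) + r*(5*c^2 + 6*c - 144)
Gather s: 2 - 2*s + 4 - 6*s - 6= -8*s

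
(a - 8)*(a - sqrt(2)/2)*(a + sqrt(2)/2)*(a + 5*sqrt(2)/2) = a^4 - 8*a^3 + 5*sqrt(2)*a^3/2 - 20*sqrt(2)*a^2 - a^2/2 - 5*sqrt(2)*a/4 + 4*a + 10*sqrt(2)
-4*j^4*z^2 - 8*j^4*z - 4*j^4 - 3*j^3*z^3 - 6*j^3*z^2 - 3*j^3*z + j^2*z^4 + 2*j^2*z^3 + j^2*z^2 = (-4*j + z)*(j + z)*(j*z + j)^2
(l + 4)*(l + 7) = l^2 + 11*l + 28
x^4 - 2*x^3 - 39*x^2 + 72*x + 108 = (x - 6)*(x - 3)*(x + 1)*(x + 6)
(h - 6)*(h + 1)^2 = h^3 - 4*h^2 - 11*h - 6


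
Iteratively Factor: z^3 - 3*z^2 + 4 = (z + 1)*(z^2 - 4*z + 4) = (z - 2)*(z + 1)*(z - 2)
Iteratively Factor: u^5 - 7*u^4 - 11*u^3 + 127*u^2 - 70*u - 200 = (u + 1)*(u^4 - 8*u^3 - 3*u^2 + 130*u - 200) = (u - 5)*(u + 1)*(u^3 - 3*u^2 - 18*u + 40) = (u - 5)*(u + 1)*(u + 4)*(u^2 - 7*u + 10) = (u - 5)^2*(u + 1)*(u + 4)*(u - 2)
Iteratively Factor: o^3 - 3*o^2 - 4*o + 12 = (o + 2)*(o^2 - 5*o + 6) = (o - 2)*(o + 2)*(o - 3)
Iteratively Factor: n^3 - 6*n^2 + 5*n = (n)*(n^2 - 6*n + 5) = n*(n - 1)*(n - 5)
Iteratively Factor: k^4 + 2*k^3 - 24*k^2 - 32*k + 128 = (k - 2)*(k^3 + 4*k^2 - 16*k - 64) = (k - 2)*(k + 4)*(k^2 - 16) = (k - 4)*(k - 2)*(k + 4)*(k + 4)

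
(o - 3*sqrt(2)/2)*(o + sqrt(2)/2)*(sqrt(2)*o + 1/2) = sqrt(2)*o^3 - 3*o^2/2 - 2*sqrt(2)*o - 3/4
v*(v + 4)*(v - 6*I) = v^3 + 4*v^2 - 6*I*v^2 - 24*I*v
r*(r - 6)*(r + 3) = r^3 - 3*r^2 - 18*r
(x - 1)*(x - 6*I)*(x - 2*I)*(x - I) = x^4 - x^3 - 9*I*x^3 - 20*x^2 + 9*I*x^2 + 20*x + 12*I*x - 12*I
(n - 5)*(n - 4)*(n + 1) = n^3 - 8*n^2 + 11*n + 20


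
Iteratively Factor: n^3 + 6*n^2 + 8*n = (n)*(n^2 + 6*n + 8) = n*(n + 2)*(n + 4)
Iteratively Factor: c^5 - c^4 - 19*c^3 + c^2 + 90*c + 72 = (c - 3)*(c^4 + 2*c^3 - 13*c^2 - 38*c - 24) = (c - 3)*(c + 3)*(c^3 - c^2 - 10*c - 8) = (c - 3)*(c + 1)*(c + 3)*(c^2 - 2*c - 8) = (c - 3)*(c + 1)*(c + 2)*(c + 3)*(c - 4)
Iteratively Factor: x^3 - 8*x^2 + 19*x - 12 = (x - 4)*(x^2 - 4*x + 3) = (x - 4)*(x - 3)*(x - 1)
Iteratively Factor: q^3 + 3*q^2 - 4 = (q + 2)*(q^2 + q - 2) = (q + 2)^2*(q - 1)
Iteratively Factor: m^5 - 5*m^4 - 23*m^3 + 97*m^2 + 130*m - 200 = (m - 1)*(m^4 - 4*m^3 - 27*m^2 + 70*m + 200) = (m - 1)*(m + 2)*(m^3 - 6*m^2 - 15*m + 100) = (m - 5)*(m - 1)*(m + 2)*(m^2 - m - 20) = (m - 5)*(m - 1)*(m + 2)*(m + 4)*(m - 5)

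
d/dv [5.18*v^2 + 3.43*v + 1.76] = 10.36*v + 3.43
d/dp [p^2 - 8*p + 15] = 2*p - 8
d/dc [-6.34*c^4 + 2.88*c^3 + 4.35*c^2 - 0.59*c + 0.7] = -25.36*c^3 + 8.64*c^2 + 8.7*c - 0.59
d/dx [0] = 0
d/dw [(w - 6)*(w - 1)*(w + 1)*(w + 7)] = 4*w^3 + 3*w^2 - 86*w - 1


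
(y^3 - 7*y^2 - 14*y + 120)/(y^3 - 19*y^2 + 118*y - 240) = (y + 4)/(y - 8)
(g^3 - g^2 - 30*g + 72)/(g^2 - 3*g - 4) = (g^2 + 3*g - 18)/(g + 1)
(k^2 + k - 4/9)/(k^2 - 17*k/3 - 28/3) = (k - 1/3)/(k - 7)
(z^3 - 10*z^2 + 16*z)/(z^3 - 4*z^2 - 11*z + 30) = z*(z - 8)/(z^2 - 2*z - 15)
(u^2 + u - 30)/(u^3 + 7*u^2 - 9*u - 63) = (u^2 + u - 30)/(u^3 + 7*u^2 - 9*u - 63)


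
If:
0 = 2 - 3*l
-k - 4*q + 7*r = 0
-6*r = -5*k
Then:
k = 6*r/5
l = 2/3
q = 29*r/20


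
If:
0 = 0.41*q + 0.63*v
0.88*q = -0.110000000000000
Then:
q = -0.12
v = 0.08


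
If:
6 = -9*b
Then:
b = -2/3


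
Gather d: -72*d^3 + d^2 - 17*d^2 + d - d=-72*d^3 - 16*d^2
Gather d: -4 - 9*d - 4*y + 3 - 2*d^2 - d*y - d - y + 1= -2*d^2 + d*(-y - 10) - 5*y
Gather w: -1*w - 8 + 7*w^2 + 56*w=7*w^2 + 55*w - 8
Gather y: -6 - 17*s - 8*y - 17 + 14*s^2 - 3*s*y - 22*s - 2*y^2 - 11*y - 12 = 14*s^2 - 39*s - 2*y^2 + y*(-3*s - 19) - 35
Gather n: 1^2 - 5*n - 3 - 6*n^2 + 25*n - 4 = -6*n^2 + 20*n - 6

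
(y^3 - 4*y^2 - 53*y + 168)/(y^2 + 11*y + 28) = (y^2 - 11*y + 24)/(y + 4)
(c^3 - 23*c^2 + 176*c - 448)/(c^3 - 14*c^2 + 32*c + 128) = (c - 7)/(c + 2)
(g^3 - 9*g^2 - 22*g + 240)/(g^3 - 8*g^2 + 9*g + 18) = (g^2 - 3*g - 40)/(g^2 - 2*g - 3)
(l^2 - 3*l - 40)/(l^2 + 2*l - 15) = (l - 8)/(l - 3)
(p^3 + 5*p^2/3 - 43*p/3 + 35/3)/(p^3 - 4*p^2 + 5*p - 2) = (3*p^2 + 8*p - 35)/(3*(p^2 - 3*p + 2))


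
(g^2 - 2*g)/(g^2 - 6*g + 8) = g/(g - 4)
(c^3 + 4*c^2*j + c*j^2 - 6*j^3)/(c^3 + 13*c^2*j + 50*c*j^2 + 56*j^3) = (c^2 + 2*c*j - 3*j^2)/(c^2 + 11*c*j + 28*j^2)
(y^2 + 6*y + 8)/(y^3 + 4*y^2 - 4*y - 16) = 1/(y - 2)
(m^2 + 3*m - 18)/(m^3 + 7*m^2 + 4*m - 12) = (m - 3)/(m^2 + m - 2)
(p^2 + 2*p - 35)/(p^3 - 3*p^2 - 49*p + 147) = (p - 5)/(p^2 - 10*p + 21)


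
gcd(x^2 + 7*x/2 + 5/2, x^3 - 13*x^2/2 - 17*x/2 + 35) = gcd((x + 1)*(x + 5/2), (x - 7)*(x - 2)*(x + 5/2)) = x + 5/2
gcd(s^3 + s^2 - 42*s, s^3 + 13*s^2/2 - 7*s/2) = s^2 + 7*s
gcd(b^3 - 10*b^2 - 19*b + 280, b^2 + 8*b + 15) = b + 5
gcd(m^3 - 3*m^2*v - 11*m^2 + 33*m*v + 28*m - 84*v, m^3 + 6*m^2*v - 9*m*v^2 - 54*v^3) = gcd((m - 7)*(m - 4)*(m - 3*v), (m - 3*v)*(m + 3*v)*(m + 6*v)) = -m + 3*v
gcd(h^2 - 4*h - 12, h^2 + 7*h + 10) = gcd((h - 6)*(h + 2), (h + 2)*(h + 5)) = h + 2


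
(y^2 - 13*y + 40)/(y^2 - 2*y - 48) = (y - 5)/(y + 6)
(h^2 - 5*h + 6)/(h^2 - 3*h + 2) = (h - 3)/(h - 1)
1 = 1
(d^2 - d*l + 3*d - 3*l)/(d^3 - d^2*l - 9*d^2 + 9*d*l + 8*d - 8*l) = (d + 3)/(d^2 - 9*d + 8)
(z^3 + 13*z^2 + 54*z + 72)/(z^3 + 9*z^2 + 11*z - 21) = (z^2 + 10*z + 24)/(z^2 + 6*z - 7)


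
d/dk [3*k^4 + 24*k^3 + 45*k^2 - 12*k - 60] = 12*k^3 + 72*k^2 + 90*k - 12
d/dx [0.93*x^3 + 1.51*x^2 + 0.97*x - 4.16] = 2.79*x^2 + 3.02*x + 0.97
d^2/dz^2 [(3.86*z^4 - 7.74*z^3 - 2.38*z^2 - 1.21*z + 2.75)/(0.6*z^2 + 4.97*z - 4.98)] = (2.7792*z^6 + 69.06312*z^5 + 502.870764*z^4 - 1943.898108*z^3 + 2261.443752*z^2 - 1124.220456*z - 25.657406)/(0.216*z^6 + 5.3676*z^5 + 39.08322*z^4 + 33.661313*z^3 - 324.390726*z^2 + 369.773964*z - 123.505992)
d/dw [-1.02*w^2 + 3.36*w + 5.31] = 3.36 - 2.04*w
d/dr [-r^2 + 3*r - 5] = 3 - 2*r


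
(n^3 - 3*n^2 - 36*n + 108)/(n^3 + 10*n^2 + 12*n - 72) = (n^2 - 9*n + 18)/(n^2 + 4*n - 12)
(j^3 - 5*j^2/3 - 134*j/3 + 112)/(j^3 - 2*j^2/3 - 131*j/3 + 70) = (3*j - 8)/(3*j - 5)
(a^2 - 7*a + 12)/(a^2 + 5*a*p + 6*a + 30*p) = (a^2 - 7*a + 12)/(a^2 + 5*a*p + 6*a + 30*p)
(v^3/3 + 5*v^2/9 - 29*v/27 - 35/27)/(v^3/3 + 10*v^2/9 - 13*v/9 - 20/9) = (v + 7/3)/(v + 4)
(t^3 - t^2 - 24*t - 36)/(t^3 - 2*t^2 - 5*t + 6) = (t^2 - 3*t - 18)/(t^2 - 4*t + 3)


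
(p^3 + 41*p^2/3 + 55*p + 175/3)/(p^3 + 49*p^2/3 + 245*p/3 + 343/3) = (3*p^2 + 20*p + 25)/(3*p^2 + 28*p + 49)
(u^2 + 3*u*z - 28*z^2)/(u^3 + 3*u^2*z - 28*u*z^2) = 1/u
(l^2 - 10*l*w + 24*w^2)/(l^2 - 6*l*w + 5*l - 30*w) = (l - 4*w)/(l + 5)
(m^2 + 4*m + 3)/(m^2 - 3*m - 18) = (m + 1)/(m - 6)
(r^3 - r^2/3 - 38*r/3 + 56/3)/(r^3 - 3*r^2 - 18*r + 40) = (r - 7/3)/(r - 5)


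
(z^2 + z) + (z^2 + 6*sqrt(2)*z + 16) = 2*z^2 + z + 6*sqrt(2)*z + 16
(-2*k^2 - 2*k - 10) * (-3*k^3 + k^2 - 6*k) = 6*k^5 + 4*k^4 + 40*k^3 + 2*k^2 + 60*k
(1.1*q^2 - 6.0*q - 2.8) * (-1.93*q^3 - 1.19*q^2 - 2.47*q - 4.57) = -2.123*q^5 + 10.271*q^4 + 9.827*q^3 + 13.125*q^2 + 34.336*q + 12.796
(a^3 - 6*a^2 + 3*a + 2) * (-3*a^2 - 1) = -3*a^5 + 18*a^4 - 10*a^3 - 3*a - 2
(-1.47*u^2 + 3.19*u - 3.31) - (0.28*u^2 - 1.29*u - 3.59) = -1.75*u^2 + 4.48*u + 0.28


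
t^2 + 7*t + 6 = (t + 1)*(t + 6)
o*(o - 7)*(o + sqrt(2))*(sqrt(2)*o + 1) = sqrt(2)*o^4 - 7*sqrt(2)*o^3 + 3*o^3 - 21*o^2 + sqrt(2)*o^2 - 7*sqrt(2)*o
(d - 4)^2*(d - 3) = d^3 - 11*d^2 + 40*d - 48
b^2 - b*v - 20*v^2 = (b - 5*v)*(b + 4*v)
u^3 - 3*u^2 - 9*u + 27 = (u - 3)^2*(u + 3)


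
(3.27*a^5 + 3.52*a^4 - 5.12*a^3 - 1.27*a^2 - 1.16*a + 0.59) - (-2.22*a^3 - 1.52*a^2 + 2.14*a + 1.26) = 3.27*a^5 + 3.52*a^4 - 2.9*a^3 + 0.25*a^2 - 3.3*a - 0.67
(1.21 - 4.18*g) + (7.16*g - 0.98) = 2.98*g + 0.23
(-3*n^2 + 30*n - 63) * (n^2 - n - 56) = -3*n^4 + 33*n^3 + 75*n^2 - 1617*n + 3528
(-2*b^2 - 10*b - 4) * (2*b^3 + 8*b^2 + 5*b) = -4*b^5 - 36*b^4 - 98*b^3 - 82*b^2 - 20*b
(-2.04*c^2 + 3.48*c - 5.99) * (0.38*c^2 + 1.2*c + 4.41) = -0.7752*c^4 - 1.1256*c^3 - 7.0966*c^2 + 8.1588*c - 26.4159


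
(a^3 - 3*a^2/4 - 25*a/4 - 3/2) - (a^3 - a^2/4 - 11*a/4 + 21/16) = -a^2/2 - 7*a/2 - 45/16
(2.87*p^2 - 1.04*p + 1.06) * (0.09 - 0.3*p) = -0.861*p^3 + 0.5703*p^2 - 0.4116*p + 0.0954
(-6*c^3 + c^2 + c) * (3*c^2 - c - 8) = -18*c^5 + 9*c^4 + 50*c^3 - 9*c^2 - 8*c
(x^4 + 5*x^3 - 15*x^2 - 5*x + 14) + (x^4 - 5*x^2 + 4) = 2*x^4 + 5*x^3 - 20*x^2 - 5*x + 18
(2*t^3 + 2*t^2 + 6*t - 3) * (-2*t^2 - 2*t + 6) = -4*t^5 - 8*t^4 - 4*t^3 + 6*t^2 + 42*t - 18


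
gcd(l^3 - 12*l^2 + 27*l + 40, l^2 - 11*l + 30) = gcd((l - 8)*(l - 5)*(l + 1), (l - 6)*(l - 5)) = l - 5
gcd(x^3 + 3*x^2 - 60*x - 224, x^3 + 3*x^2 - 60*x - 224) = x^3 + 3*x^2 - 60*x - 224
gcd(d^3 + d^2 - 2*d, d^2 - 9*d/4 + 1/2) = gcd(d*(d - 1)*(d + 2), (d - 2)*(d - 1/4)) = 1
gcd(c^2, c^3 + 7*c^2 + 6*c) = c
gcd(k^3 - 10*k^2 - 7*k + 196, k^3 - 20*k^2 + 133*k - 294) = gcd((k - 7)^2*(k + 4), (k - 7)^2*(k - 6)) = k^2 - 14*k + 49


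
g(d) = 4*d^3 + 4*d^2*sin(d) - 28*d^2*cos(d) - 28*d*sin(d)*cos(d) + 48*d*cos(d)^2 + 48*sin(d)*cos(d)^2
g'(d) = 28*d^2*sin(d) + 4*d^2*cos(d) + 12*d^2 + 28*d*sin(d)^2 - 96*d*sin(d)*cos(d) + 8*d*sin(d) - 28*d*cos(d)^2 - 56*d*cos(d) - 96*sin(d)^2*cos(d) - 28*sin(d)*cos(d) + 48*cos(d)^3 + 48*cos(d)^2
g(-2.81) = -0.32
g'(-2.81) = -0.18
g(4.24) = 455.09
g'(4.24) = -254.06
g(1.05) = 3.19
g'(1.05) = -38.66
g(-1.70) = -16.75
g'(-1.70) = -61.72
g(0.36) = 23.60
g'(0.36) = 27.50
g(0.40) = 24.51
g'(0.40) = 18.07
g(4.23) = 457.63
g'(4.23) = -252.85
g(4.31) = 437.04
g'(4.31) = -261.19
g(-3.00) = 0.36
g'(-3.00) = -6.79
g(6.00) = 154.13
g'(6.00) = 52.41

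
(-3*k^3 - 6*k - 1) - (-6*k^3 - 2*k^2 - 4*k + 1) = 3*k^3 + 2*k^2 - 2*k - 2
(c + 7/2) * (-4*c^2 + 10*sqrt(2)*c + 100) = -4*c^3 - 14*c^2 + 10*sqrt(2)*c^2 + 35*sqrt(2)*c + 100*c + 350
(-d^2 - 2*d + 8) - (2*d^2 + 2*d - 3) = -3*d^2 - 4*d + 11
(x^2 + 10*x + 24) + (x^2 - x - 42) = 2*x^2 + 9*x - 18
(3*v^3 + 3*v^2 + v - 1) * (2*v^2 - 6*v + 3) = 6*v^5 - 12*v^4 - 7*v^3 + v^2 + 9*v - 3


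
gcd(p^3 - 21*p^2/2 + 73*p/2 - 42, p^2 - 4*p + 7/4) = p - 7/2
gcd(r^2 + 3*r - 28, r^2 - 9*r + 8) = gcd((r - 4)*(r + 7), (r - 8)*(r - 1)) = 1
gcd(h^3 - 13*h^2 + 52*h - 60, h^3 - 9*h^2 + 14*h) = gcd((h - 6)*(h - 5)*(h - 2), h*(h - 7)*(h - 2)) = h - 2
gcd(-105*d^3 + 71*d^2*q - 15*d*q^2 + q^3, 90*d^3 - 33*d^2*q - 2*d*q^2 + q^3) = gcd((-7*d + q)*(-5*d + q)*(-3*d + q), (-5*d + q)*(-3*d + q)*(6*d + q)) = 15*d^2 - 8*d*q + q^2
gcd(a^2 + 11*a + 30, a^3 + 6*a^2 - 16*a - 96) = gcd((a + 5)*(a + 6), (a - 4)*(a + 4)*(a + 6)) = a + 6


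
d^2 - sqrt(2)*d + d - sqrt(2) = (d + 1)*(d - sqrt(2))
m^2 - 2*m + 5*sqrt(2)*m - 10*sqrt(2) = (m - 2)*(m + 5*sqrt(2))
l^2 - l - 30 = (l - 6)*(l + 5)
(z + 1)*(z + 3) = z^2 + 4*z + 3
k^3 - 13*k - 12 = (k - 4)*(k + 1)*(k + 3)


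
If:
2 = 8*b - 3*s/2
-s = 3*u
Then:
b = 1/4 - 9*u/16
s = -3*u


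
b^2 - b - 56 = (b - 8)*(b + 7)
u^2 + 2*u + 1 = (u + 1)^2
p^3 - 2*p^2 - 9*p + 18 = (p - 3)*(p - 2)*(p + 3)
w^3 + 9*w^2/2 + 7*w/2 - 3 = (w - 1/2)*(w + 2)*(w + 3)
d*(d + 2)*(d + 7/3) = d^3 + 13*d^2/3 + 14*d/3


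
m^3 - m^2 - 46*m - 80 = (m - 8)*(m + 2)*(m + 5)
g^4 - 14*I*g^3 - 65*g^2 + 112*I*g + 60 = (g - 6*I)*(g - 5*I)*(g - 2*I)*(g - I)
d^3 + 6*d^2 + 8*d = d*(d + 2)*(d + 4)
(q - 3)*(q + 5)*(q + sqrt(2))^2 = q^4 + 2*q^3 + 2*sqrt(2)*q^3 - 13*q^2 + 4*sqrt(2)*q^2 - 30*sqrt(2)*q + 4*q - 30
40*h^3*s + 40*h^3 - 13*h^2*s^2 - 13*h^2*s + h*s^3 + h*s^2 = (-8*h + s)*(-5*h + s)*(h*s + h)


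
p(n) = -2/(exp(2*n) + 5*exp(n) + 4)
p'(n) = -2*(-2*exp(2*n) - 5*exp(n))/(exp(2*n) + 5*exp(n) + 4)^2 = (4*exp(n) + 10)*exp(n)/(exp(2*n) + 5*exp(n) + 4)^2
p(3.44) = -0.00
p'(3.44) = 0.00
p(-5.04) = -0.50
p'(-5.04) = 0.00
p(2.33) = -0.01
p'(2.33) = 0.02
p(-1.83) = -0.41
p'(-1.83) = 0.07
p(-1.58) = -0.39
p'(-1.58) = 0.09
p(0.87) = -0.09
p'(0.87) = 0.10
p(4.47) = -0.00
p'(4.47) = 0.00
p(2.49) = -0.01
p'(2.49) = 0.02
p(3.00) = 0.00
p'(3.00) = 0.01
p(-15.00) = -0.50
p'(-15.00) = 0.00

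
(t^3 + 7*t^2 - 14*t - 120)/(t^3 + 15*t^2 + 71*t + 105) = (t^2 + 2*t - 24)/(t^2 + 10*t + 21)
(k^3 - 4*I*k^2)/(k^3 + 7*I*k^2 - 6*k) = k*(k - 4*I)/(k^2 + 7*I*k - 6)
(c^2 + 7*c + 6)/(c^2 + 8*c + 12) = (c + 1)/(c + 2)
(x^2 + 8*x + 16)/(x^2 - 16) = (x + 4)/(x - 4)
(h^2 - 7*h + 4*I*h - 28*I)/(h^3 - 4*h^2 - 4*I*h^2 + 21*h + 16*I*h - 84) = (h^2 + h*(-7 + 4*I) - 28*I)/(h^3 - 4*h^2*(1 + I) + h*(21 + 16*I) - 84)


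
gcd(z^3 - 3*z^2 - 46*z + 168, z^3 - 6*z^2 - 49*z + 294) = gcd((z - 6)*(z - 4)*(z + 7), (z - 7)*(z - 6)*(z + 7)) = z^2 + z - 42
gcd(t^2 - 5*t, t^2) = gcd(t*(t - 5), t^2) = t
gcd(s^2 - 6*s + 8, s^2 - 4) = s - 2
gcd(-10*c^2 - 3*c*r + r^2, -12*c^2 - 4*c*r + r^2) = 2*c + r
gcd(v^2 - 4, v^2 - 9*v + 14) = v - 2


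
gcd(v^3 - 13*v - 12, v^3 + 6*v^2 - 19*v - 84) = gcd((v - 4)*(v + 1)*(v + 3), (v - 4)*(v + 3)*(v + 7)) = v^2 - v - 12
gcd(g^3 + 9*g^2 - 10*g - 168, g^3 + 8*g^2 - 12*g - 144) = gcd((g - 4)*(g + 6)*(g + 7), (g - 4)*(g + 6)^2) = g^2 + 2*g - 24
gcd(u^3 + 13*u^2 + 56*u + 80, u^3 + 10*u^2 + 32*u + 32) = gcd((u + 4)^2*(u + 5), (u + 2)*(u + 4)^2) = u^2 + 8*u + 16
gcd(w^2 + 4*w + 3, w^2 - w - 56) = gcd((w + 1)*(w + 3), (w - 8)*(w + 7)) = 1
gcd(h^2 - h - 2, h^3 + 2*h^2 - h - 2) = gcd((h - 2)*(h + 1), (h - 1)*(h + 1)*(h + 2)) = h + 1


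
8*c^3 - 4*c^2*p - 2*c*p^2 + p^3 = (-2*c + p)^2*(2*c + p)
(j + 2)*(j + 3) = j^2 + 5*j + 6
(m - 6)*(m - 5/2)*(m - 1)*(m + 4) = m^4 - 11*m^3/2 - 29*m^2/2 + 79*m - 60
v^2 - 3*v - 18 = (v - 6)*(v + 3)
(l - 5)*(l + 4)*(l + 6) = l^3 + 5*l^2 - 26*l - 120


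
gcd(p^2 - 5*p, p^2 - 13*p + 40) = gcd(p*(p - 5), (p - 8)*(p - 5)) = p - 5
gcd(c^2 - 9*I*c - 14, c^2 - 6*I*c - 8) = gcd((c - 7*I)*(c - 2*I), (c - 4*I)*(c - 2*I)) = c - 2*I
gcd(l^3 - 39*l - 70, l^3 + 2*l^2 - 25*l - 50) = l^2 + 7*l + 10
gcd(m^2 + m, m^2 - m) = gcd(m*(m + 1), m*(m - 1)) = m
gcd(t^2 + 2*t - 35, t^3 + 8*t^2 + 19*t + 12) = 1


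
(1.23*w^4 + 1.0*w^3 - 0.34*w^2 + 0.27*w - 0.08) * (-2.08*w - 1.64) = -2.5584*w^5 - 4.0972*w^4 - 0.9328*w^3 - 0.00400000000000011*w^2 - 0.2764*w + 0.1312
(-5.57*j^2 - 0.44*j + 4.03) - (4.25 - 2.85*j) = -5.57*j^2 + 2.41*j - 0.22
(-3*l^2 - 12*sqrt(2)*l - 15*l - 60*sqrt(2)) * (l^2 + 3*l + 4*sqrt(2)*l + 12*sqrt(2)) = -3*l^4 - 24*sqrt(2)*l^3 - 24*l^3 - 192*sqrt(2)*l^2 - 141*l^2 - 768*l - 360*sqrt(2)*l - 1440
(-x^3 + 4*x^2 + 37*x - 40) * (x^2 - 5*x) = -x^5 + 9*x^4 + 17*x^3 - 225*x^2 + 200*x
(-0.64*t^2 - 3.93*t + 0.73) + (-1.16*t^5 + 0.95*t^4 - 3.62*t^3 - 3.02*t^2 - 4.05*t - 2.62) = -1.16*t^5 + 0.95*t^4 - 3.62*t^3 - 3.66*t^2 - 7.98*t - 1.89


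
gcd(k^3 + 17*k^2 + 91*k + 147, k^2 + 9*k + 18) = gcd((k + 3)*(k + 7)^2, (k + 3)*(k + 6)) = k + 3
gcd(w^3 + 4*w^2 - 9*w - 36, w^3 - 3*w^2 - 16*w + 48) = w^2 + w - 12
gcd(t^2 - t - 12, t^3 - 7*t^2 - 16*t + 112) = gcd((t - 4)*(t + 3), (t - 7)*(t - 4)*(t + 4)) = t - 4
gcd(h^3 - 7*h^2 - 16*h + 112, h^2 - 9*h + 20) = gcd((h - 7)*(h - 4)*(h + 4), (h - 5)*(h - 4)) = h - 4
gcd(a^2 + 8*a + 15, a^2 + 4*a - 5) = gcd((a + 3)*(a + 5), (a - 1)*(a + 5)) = a + 5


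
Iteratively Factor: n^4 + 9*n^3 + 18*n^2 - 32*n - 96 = (n - 2)*(n^3 + 11*n^2 + 40*n + 48) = (n - 2)*(n + 4)*(n^2 + 7*n + 12) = (n - 2)*(n + 4)^2*(n + 3)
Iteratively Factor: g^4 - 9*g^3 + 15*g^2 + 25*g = (g - 5)*(g^3 - 4*g^2 - 5*g) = (g - 5)*(g + 1)*(g^2 - 5*g) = (g - 5)^2*(g + 1)*(g)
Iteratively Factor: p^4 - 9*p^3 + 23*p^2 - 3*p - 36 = (p - 3)*(p^3 - 6*p^2 + 5*p + 12) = (p - 4)*(p - 3)*(p^2 - 2*p - 3) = (p - 4)*(p - 3)^2*(p + 1)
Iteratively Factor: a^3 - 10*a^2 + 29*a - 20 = (a - 1)*(a^2 - 9*a + 20) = (a - 4)*(a - 1)*(a - 5)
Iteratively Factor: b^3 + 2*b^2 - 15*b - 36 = (b + 3)*(b^2 - b - 12) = (b - 4)*(b + 3)*(b + 3)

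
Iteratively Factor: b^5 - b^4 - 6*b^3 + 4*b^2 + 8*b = (b + 1)*(b^4 - 2*b^3 - 4*b^2 + 8*b) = b*(b + 1)*(b^3 - 2*b^2 - 4*b + 8) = b*(b - 2)*(b + 1)*(b^2 - 4) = b*(b - 2)*(b + 1)*(b + 2)*(b - 2)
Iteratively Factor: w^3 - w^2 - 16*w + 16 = (w - 4)*(w^2 + 3*w - 4) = (w - 4)*(w + 4)*(w - 1)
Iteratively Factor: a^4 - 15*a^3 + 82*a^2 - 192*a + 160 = (a - 4)*(a^3 - 11*a^2 + 38*a - 40) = (a - 4)*(a - 2)*(a^2 - 9*a + 20) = (a - 5)*(a - 4)*(a - 2)*(a - 4)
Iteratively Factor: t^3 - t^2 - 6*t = (t)*(t^2 - t - 6) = t*(t + 2)*(t - 3)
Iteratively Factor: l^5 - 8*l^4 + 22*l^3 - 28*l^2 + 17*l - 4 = (l - 1)*(l^4 - 7*l^3 + 15*l^2 - 13*l + 4) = (l - 4)*(l - 1)*(l^3 - 3*l^2 + 3*l - 1) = (l - 4)*(l - 1)^2*(l^2 - 2*l + 1) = (l - 4)*(l - 1)^3*(l - 1)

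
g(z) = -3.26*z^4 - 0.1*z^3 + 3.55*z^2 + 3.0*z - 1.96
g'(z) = -13.04*z^3 - 0.3*z^2 + 7.1*z + 3.0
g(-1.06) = -5.15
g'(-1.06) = 10.67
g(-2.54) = -120.73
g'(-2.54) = 196.72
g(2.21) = -56.84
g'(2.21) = -123.53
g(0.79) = 1.31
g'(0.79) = 1.99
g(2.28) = -65.95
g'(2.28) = -136.93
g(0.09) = -1.66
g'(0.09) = 3.63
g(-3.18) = -305.75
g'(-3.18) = 396.72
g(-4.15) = -913.09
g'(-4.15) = 900.38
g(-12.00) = -66953.32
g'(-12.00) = 22407.72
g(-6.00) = -4095.52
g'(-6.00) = 2766.24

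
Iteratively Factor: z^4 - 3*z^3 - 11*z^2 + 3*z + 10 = (z + 2)*(z^3 - 5*z^2 - z + 5) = (z - 5)*(z + 2)*(z^2 - 1) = (z - 5)*(z + 1)*(z + 2)*(z - 1)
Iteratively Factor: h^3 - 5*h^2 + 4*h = (h)*(h^2 - 5*h + 4) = h*(h - 1)*(h - 4)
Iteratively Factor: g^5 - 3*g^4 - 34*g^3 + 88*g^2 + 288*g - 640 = (g - 2)*(g^4 - g^3 - 36*g^2 + 16*g + 320) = (g - 4)*(g - 2)*(g^3 + 3*g^2 - 24*g - 80) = (g - 4)*(g - 2)*(g + 4)*(g^2 - g - 20) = (g - 4)*(g - 2)*(g + 4)^2*(g - 5)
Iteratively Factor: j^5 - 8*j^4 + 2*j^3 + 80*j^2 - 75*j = (j + 3)*(j^4 - 11*j^3 + 35*j^2 - 25*j) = j*(j + 3)*(j^3 - 11*j^2 + 35*j - 25) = j*(j - 1)*(j + 3)*(j^2 - 10*j + 25) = j*(j - 5)*(j - 1)*(j + 3)*(j - 5)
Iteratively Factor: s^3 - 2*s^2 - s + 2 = (s + 1)*(s^2 - 3*s + 2) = (s - 2)*(s + 1)*(s - 1)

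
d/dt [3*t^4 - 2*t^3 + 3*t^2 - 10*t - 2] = 12*t^3 - 6*t^2 + 6*t - 10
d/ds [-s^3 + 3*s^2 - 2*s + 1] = -3*s^2 + 6*s - 2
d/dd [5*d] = 5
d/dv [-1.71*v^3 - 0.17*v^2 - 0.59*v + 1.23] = -5.13*v^2 - 0.34*v - 0.59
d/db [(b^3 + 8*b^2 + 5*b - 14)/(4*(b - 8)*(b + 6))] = (b^4 - 4*b^3 - 165*b^2 - 740*b - 268)/(4*(b^4 - 4*b^3 - 92*b^2 + 192*b + 2304))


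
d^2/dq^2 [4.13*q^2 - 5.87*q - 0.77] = 8.26000000000000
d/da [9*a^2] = 18*a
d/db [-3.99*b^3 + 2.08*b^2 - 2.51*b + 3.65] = -11.97*b^2 + 4.16*b - 2.51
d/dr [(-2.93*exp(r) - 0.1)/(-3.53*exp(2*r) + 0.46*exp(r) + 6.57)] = (-(2.93*exp(r) + 0.1)*(7.06*exp(r) - 0.46) + 10.3429*exp(2*r) - 1.3478*exp(r) - 19.2501)*exp(r)/(-3.53*exp(2*r) + 0.46*exp(r) + 6.57)^2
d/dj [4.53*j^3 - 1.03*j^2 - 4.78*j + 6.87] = 13.59*j^2 - 2.06*j - 4.78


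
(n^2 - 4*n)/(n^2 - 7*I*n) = (n - 4)/(n - 7*I)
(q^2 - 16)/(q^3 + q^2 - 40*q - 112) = (q - 4)/(q^2 - 3*q - 28)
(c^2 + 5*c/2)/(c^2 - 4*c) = (c + 5/2)/(c - 4)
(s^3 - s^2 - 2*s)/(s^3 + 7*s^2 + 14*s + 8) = s*(s - 2)/(s^2 + 6*s + 8)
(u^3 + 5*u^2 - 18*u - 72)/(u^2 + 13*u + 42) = (u^2 - u - 12)/(u + 7)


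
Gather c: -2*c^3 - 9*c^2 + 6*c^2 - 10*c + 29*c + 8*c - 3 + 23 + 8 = -2*c^3 - 3*c^2 + 27*c + 28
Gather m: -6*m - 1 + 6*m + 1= 0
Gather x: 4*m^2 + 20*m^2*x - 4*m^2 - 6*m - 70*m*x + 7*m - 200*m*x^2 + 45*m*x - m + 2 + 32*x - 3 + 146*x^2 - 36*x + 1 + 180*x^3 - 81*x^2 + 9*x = 180*x^3 + x^2*(65 - 200*m) + x*(20*m^2 - 25*m + 5)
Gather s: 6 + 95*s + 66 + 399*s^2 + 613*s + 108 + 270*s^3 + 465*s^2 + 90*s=270*s^3 + 864*s^2 + 798*s + 180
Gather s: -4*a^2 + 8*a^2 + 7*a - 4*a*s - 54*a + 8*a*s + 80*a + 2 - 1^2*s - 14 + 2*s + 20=4*a^2 + 33*a + s*(4*a + 1) + 8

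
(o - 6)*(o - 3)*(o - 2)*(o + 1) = o^4 - 10*o^3 + 25*o^2 - 36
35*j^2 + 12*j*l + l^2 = (5*j + l)*(7*j + l)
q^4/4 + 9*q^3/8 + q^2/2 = q^2*(q/4 + 1)*(q + 1/2)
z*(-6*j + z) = -6*j*z + z^2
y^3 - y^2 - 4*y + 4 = (y - 2)*(y - 1)*(y + 2)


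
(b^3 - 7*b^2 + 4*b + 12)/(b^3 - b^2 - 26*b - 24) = (b - 2)/(b + 4)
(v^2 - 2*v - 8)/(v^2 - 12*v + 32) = (v + 2)/(v - 8)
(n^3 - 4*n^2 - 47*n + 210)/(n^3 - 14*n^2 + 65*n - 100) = (n^2 + n - 42)/(n^2 - 9*n + 20)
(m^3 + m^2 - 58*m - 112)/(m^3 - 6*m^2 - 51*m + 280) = (m + 2)/(m - 5)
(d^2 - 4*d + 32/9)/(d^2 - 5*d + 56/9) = (3*d - 4)/(3*d - 7)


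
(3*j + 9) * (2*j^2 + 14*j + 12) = 6*j^3 + 60*j^2 + 162*j + 108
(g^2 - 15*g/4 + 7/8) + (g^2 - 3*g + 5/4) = 2*g^2 - 27*g/4 + 17/8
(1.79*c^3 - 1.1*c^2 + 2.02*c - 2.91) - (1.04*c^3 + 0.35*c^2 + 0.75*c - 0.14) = 0.75*c^3 - 1.45*c^2 + 1.27*c - 2.77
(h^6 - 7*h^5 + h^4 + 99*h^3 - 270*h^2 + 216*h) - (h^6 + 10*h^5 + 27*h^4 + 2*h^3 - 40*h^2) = -17*h^5 - 26*h^4 + 97*h^3 - 230*h^2 + 216*h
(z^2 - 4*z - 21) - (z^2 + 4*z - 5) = -8*z - 16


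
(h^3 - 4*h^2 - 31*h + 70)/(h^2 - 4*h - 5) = (-h^3 + 4*h^2 + 31*h - 70)/(-h^2 + 4*h + 5)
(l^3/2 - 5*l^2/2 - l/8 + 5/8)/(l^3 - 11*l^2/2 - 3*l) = (2*l^2 - 11*l + 5)/(4*l*(l - 6))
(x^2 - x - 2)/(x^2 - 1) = (x - 2)/(x - 1)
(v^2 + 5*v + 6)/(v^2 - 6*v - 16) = (v + 3)/(v - 8)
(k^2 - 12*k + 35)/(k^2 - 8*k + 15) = (k - 7)/(k - 3)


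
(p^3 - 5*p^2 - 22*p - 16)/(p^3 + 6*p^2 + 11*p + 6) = (p - 8)/(p + 3)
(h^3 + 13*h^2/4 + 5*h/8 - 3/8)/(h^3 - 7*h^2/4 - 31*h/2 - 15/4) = (8*h^2 + 2*h - 1)/(2*(4*h^2 - 19*h - 5))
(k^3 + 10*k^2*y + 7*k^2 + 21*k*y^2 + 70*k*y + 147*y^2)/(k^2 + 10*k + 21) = (k^2 + 10*k*y + 21*y^2)/(k + 3)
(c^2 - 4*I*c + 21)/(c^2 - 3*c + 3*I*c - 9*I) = (c - 7*I)/(c - 3)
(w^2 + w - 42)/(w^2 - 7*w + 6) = (w + 7)/(w - 1)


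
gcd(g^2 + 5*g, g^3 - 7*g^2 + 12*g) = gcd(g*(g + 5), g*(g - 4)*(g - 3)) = g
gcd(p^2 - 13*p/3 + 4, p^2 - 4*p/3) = p - 4/3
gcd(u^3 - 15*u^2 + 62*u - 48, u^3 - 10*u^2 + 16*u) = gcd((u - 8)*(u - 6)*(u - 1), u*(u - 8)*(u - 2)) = u - 8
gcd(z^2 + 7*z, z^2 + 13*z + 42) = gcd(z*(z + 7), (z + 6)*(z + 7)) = z + 7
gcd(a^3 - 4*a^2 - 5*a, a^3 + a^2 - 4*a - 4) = a + 1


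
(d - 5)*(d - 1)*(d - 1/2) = d^3 - 13*d^2/2 + 8*d - 5/2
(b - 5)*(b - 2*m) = b^2 - 2*b*m - 5*b + 10*m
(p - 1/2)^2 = p^2 - p + 1/4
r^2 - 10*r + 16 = (r - 8)*(r - 2)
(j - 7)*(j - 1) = j^2 - 8*j + 7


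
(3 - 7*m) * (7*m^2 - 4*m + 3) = -49*m^3 + 49*m^2 - 33*m + 9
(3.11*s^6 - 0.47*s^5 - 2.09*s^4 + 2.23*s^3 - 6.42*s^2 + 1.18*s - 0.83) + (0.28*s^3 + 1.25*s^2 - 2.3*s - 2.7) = 3.11*s^6 - 0.47*s^5 - 2.09*s^4 + 2.51*s^3 - 5.17*s^2 - 1.12*s - 3.53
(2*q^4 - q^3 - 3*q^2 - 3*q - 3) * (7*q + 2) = 14*q^5 - 3*q^4 - 23*q^3 - 27*q^2 - 27*q - 6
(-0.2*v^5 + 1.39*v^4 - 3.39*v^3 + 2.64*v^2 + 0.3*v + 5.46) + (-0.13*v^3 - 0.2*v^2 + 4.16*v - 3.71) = -0.2*v^5 + 1.39*v^4 - 3.52*v^3 + 2.44*v^2 + 4.46*v + 1.75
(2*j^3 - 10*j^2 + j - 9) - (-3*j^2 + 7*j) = 2*j^3 - 7*j^2 - 6*j - 9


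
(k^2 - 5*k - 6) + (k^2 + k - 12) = 2*k^2 - 4*k - 18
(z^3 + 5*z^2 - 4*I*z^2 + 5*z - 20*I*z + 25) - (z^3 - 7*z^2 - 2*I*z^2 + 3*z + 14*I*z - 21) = 12*z^2 - 2*I*z^2 + 2*z - 34*I*z + 46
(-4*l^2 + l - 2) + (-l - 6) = -4*l^2 - 8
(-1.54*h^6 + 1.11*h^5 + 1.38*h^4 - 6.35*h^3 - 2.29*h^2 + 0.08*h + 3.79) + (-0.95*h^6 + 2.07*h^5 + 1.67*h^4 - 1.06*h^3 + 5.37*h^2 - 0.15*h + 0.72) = -2.49*h^6 + 3.18*h^5 + 3.05*h^4 - 7.41*h^3 + 3.08*h^2 - 0.07*h + 4.51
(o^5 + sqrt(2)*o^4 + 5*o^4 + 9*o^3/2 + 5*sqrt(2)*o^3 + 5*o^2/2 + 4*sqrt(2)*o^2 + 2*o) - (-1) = o^5 + sqrt(2)*o^4 + 5*o^4 + 9*o^3/2 + 5*sqrt(2)*o^3 + 5*o^2/2 + 4*sqrt(2)*o^2 + 2*o + 1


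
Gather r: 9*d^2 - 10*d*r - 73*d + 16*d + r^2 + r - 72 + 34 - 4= 9*d^2 - 57*d + r^2 + r*(1 - 10*d) - 42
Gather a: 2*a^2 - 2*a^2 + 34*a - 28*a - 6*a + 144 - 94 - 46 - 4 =0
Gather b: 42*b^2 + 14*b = 42*b^2 + 14*b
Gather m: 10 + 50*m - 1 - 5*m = 45*m + 9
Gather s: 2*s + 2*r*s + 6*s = s*(2*r + 8)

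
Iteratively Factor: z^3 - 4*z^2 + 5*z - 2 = (z - 1)*(z^2 - 3*z + 2) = (z - 1)^2*(z - 2)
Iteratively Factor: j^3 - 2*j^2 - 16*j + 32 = (j + 4)*(j^2 - 6*j + 8) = (j - 4)*(j + 4)*(j - 2)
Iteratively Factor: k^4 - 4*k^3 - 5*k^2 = (k + 1)*(k^3 - 5*k^2) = k*(k + 1)*(k^2 - 5*k) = k^2*(k + 1)*(k - 5)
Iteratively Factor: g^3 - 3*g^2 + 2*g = (g - 2)*(g^2 - g) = g*(g - 2)*(g - 1)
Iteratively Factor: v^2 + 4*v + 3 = (v + 3)*(v + 1)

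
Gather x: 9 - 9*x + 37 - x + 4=50 - 10*x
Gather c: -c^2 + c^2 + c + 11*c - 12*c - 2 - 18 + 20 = 0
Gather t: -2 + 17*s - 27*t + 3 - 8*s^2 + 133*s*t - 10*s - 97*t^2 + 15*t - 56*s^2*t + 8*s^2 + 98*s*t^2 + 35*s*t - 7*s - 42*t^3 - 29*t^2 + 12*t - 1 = -42*t^3 + t^2*(98*s - 126) + t*(-56*s^2 + 168*s)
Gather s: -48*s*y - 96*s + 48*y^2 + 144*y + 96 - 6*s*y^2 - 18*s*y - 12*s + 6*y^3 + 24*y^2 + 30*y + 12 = s*(-6*y^2 - 66*y - 108) + 6*y^3 + 72*y^2 + 174*y + 108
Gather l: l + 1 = l + 1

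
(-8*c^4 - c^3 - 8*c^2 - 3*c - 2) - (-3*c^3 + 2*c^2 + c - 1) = -8*c^4 + 2*c^3 - 10*c^2 - 4*c - 1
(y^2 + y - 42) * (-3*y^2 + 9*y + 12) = -3*y^4 + 6*y^3 + 147*y^2 - 366*y - 504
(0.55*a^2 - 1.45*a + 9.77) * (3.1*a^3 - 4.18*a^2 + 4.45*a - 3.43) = 1.705*a^5 - 6.794*a^4 + 38.7955*a^3 - 49.1776*a^2 + 48.45*a - 33.5111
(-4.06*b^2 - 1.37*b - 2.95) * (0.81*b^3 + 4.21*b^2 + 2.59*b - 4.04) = -3.2886*b^5 - 18.2023*b^4 - 18.6726*b^3 + 0.4346*b^2 - 2.1057*b + 11.918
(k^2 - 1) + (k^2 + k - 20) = 2*k^2 + k - 21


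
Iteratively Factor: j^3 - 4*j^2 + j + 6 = (j - 2)*(j^2 - 2*j - 3) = (j - 3)*(j - 2)*(j + 1)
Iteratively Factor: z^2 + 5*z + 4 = (z + 1)*(z + 4)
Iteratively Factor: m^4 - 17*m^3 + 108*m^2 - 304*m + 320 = (m - 5)*(m^3 - 12*m^2 + 48*m - 64) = (m - 5)*(m - 4)*(m^2 - 8*m + 16) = (m - 5)*(m - 4)^2*(m - 4)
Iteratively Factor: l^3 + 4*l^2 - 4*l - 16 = (l + 2)*(l^2 + 2*l - 8) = (l - 2)*(l + 2)*(l + 4)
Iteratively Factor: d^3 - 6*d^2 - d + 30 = (d - 5)*(d^2 - d - 6) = (d - 5)*(d - 3)*(d + 2)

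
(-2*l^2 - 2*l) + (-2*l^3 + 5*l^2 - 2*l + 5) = -2*l^3 + 3*l^2 - 4*l + 5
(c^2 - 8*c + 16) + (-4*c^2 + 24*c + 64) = -3*c^2 + 16*c + 80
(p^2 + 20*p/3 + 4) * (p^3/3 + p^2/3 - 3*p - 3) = p^5/3 + 23*p^4/9 + 5*p^3/9 - 65*p^2/3 - 32*p - 12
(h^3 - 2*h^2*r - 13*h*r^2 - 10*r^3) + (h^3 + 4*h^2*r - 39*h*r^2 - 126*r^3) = 2*h^3 + 2*h^2*r - 52*h*r^2 - 136*r^3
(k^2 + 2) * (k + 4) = k^3 + 4*k^2 + 2*k + 8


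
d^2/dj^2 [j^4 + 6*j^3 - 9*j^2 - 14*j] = 12*j^2 + 36*j - 18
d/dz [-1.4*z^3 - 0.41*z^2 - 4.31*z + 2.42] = -4.2*z^2 - 0.82*z - 4.31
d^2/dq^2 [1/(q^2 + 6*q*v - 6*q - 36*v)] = 2*(-q^2 - 6*q*v + 6*q + 36*v + 4*(q + 3*v - 3)^2)/(q^2 + 6*q*v - 6*q - 36*v)^3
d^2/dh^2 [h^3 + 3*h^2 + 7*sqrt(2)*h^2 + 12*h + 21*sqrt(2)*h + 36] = 6*h + 6 + 14*sqrt(2)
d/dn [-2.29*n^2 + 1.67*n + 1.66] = 1.67 - 4.58*n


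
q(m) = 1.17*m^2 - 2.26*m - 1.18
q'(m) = 2.34*m - 2.26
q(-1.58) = 5.31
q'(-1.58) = -5.96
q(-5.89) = 52.72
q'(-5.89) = -16.04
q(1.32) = -2.12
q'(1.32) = 0.83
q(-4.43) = 31.79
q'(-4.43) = -12.63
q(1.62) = -1.77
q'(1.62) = 1.53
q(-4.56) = 33.45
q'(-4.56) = -12.93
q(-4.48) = 32.43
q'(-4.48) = -12.74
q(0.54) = -2.06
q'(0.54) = -1.00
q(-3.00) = 16.13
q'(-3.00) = -9.28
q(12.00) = 140.18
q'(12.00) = 25.82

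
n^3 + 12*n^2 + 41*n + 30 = (n + 1)*(n + 5)*(n + 6)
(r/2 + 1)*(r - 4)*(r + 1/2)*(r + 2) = r^4/2 + r^3/4 - 6*r^2 - 11*r - 4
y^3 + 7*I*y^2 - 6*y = y*(y + I)*(y + 6*I)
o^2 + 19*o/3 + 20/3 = (o + 4/3)*(o + 5)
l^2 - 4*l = l*(l - 4)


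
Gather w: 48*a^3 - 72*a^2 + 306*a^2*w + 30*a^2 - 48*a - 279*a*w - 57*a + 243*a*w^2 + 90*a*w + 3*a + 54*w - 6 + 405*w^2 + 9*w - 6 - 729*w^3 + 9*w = 48*a^3 - 42*a^2 - 102*a - 729*w^3 + w^2*(243*a + 405) + w*(306*a^2 - 189*a + 72) - 12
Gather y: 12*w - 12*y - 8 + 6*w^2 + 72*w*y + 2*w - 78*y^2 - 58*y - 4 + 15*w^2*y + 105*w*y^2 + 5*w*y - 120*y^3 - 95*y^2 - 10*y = 6*w^2 + 14*w - 120*y^3 + y^2*(105*w - 173) + y*(15*w^2 + 77*w - 80) - 12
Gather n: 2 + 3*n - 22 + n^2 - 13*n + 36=n^2 - 10*n + 16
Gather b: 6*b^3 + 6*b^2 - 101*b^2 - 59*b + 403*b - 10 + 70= 6*b^3 - 95*b^2 + 344*b + 60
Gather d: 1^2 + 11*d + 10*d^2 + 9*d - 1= 10*d^2 + 20*d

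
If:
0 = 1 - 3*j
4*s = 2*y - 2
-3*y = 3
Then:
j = 1/3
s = -1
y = -1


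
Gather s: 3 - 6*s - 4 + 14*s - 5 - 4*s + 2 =4*s - 4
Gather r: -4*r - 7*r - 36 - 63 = -11*r - 99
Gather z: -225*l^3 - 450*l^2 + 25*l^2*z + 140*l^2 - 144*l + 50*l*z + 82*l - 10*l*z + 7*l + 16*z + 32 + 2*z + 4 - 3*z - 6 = -225*l^3 - 310*l^2 - 55*l + z*(25*l^2 + 40*l + 15) + 30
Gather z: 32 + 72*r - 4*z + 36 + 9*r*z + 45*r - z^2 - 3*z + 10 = 117*r - z^2 + z*(9*r - 7) + 78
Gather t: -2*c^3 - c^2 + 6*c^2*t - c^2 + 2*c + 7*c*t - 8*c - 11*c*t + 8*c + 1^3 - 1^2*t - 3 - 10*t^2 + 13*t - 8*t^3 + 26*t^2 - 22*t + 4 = -2*c^3 - 2*c^2 + 2*c - 8*t^3 + 16*t^2 + t*(6*c^2 - 4*c - 10) + 2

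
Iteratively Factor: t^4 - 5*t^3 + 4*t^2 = (t)*(t^3 - 5*t^2 + 4*t) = t*(t - 1)*(t^2 - 4*t) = t^2*(t - 1)*(t - 4)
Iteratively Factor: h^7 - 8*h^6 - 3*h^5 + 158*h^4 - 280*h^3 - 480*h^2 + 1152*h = (h + 2)*(h^6 - 10*h^5 + 17*h^4 + 124*h^3 - 528*h^2 + 576*h) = (h - 3)*(h + 2)*(h^5 - 7*h^4 - 4*h^3 + 112*h^2 - 192*h) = h*(h - 3)*(h + 2)*(h^4 - 7*h^3 - 4*h^2 + 112*h - 192) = h*(h - 3)*(h + 2)*(h + 4)*(h^3 - 11*h^2 + 40*h - 48) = h*(h - 4)*(h - 3)*(h + 2)*(h + 4)*(h^2 - 7*h + 12) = h*(h - 4)^2*(h - 3)*(h + 2)*(h + 4)*(h - 3)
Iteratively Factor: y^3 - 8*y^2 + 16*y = (y - 4)*(y^2 - 4*y) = (y - 4)^2*(y)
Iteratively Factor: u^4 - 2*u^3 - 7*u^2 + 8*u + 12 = (u - 3)*(u^3 + u^2 - 4*u - 4) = (u - 3)*(u + 2)*(u^2 - u - 2) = (u - 3)*(u - 2)*(u + 2)*(u + 1)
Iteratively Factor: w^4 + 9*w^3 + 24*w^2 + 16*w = (w + 4)*(w^3 + 5*w^2 + 4*w) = (w + 4)^2*(w^2 + w) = w*(w + 4)^2*(w + 1)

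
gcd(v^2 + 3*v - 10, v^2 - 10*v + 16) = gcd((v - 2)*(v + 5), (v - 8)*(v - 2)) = v - 2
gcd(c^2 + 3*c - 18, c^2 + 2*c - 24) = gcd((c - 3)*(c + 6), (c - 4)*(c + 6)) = c + 6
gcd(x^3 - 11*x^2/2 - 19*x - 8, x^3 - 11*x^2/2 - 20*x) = x - 8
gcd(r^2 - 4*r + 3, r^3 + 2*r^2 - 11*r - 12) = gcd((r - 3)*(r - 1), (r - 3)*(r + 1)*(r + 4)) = r - 3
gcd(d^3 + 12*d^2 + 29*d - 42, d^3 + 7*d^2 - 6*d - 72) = d + 6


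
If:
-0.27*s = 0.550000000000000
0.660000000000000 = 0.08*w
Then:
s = -2.04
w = 8.25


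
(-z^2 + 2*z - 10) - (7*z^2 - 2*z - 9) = -8*z^2 + 4*z - 1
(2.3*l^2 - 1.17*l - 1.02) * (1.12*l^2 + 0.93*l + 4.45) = 2.576*l^4 + 0.8286*l^3 + 8.0045*l^2 - 6.1551*l - 4.539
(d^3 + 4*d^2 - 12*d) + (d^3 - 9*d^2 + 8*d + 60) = 2*d^3 - 5*d^2 - 4*d + 60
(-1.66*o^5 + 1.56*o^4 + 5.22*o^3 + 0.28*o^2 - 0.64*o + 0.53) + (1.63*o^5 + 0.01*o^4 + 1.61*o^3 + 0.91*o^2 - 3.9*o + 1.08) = -0.03*o^5 + 1.57*o^4 + 6.83*o^3 + 1.19*o^2 - 4.54*o + 1.61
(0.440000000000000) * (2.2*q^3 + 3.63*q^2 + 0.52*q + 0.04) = 0.968*q^3 + 1.5972*q^2 + 0.2288*q + 0.0176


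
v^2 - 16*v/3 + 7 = (v - 3)*(v - 7/3)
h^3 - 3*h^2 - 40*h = h*(h - 8)*(h + 5)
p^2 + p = p*(p + 1)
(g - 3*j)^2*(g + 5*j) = g^3 - g^2*j - 21*g*j^2 + 45*j^3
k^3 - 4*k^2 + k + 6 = (k - 3)*(k - 2)*(k + 1)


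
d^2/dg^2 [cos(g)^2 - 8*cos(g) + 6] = 8*cos(g) - 2*cos(2*g)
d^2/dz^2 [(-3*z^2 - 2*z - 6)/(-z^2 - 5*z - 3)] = 2*(-13*z^3 - 9*z^2 + 72*z + 129)/(z^6 + 15*z^5 + 84*z^4 + 215*z^3 + 252*z^2 + 135*z + 27)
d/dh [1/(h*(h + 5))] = (-2*h - 5)/(h^2*(h^2 + 10*h + 25))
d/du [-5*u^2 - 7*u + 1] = -10*u - 7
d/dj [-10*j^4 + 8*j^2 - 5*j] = -40*j^3 + 16*j - 5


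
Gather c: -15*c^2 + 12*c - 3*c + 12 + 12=-15*c^2 + 9*c + 24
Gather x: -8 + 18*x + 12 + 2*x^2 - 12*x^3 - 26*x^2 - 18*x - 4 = -12*x^3 - 24*x^2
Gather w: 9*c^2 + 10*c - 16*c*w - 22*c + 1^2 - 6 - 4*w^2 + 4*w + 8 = 9*c^2 - 12*c - 4*w^2 + w*(4 - 16*c) + 3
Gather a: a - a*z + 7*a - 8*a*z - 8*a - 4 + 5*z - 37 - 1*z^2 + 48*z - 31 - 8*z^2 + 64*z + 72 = -9*a*z - 9*z^2 + 117*z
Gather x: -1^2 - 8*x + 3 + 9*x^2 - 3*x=9*x^2 - 11*x + 2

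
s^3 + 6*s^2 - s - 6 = (s - 1)*(s + 1)*(s + 6)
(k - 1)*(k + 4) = k^2 + 3*k - 4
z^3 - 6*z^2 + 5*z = z*(z - 5)*(z - 1)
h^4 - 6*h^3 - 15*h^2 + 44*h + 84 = (h - 7)*(h - 3)*(h + 2)^2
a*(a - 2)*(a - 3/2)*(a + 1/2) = a^4 - 3*a^3 + 5*a^2/4 + 3*a/2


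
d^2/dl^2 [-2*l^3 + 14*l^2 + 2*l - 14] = 28 - 12*l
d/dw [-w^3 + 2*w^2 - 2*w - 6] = -3*w^2 + 4*w - 2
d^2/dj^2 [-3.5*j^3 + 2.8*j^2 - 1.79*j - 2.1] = 5.6 - 21.0*j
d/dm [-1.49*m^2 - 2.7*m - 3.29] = -2.98*m - 2.7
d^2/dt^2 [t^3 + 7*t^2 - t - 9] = 6*t + 14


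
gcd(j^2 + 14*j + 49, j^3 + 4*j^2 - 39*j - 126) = j + 7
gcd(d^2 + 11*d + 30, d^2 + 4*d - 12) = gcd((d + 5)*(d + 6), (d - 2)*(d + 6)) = d + 6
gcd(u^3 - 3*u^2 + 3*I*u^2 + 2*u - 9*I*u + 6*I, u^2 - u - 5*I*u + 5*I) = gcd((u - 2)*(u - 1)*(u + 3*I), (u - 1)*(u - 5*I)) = u - 1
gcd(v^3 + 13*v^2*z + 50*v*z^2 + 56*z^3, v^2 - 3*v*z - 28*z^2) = v + 4*z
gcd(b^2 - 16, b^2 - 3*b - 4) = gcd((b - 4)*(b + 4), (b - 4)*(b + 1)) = b - 4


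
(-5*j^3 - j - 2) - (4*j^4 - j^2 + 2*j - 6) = -4*j^4 - 5*j^3 + j^2 - 3*j + 4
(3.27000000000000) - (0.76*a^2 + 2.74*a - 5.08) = -0.76*a^2 - 2.74*a + 8.35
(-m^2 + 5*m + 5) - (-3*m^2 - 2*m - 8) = 2*m^2 + 7*m + 13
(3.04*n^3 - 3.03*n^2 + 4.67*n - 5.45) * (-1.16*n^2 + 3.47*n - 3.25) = -3.5264*n^5 + 14.0636*n^4 - 25.8113*n^3 + 32.3744*n^2 - 34.089*n + 17.7125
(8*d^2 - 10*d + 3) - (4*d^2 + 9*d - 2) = 4*d^2 - 19*d + 5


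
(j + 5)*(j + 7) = j^2 + 12*j + 35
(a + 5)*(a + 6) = a^2 + 11*a + 30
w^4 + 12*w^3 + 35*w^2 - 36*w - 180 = (w - 2)*(w + 3)*(w + 5)*(w + 6)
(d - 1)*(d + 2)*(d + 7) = d^3 + 8*d^2 + 5*d - 14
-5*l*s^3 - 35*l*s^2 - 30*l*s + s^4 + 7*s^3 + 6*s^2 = s*(-5*l + s)*(s + 1)*(s + 6)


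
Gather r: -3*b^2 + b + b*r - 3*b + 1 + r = -3*b^2 - 2*b + r*(b + 1) + 1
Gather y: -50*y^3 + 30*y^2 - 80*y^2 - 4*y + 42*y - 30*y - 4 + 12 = -50*y^3 - 50*y^2 + 8*y + 8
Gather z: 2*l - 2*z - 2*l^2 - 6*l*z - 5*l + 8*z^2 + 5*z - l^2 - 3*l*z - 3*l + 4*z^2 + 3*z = -3*l^2 - 6*l + 12*z^2 + z*(6 - 9*l)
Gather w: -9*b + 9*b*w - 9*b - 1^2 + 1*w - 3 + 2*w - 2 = -18*b + w*(9*b + 3) - 6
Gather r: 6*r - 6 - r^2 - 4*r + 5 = -r^2 + 2*r - 1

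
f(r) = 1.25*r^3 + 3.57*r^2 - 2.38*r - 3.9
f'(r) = 3.75*r^2 + 7.14*r - 2.38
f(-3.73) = -10.22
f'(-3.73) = 23.16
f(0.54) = -3.95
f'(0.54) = 2.57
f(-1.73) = 4.43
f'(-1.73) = -3.51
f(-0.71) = -0.86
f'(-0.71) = -5.56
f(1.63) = 7.12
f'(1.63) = 19.22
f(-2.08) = 5.25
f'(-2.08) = -1.01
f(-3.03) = 1.31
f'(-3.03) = 10.41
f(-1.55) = 3.71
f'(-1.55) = -4.44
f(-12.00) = -1621.26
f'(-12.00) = 451.94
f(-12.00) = -1621.26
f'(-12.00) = 451.94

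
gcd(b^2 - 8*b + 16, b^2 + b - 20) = b - 4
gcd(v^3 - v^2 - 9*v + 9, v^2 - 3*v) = v - 3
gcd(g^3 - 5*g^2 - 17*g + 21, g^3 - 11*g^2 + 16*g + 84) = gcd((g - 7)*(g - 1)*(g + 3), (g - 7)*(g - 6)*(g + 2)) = g - 7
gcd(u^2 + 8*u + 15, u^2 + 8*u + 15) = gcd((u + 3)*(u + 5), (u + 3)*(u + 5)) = u^2 + 8*u + 15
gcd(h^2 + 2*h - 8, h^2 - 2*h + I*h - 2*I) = h - 2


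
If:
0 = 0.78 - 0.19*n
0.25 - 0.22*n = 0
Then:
No Solution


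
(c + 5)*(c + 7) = c^2 + 12*c + 35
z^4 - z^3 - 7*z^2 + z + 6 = (z - 3)*(z - 1)*(z + 1)*(z + 2)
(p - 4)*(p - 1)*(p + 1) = p^3 - 4*p^2 - p + 4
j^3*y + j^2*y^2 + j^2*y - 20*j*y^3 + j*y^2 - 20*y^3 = (j - 4*y)*(j + 5*y)*(j*y + y)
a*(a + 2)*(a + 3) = a^3 + 5*a^2 + 6*a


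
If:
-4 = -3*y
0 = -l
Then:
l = 0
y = 4/3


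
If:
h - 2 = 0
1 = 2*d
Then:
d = 1/2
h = 2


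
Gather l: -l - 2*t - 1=-l - 2*t - 1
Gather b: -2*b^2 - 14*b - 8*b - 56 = -2*b^2 - 22*b - 56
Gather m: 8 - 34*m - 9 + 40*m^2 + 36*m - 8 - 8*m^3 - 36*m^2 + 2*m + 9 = -8*m^3 + 4*m^2 + 4*m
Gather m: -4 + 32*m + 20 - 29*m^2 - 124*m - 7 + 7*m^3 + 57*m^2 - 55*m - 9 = 7*m^3 + 28*m^2 - 147*m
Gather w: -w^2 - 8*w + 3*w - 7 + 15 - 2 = -w^2 - 5*w + 6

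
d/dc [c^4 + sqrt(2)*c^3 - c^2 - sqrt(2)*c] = 4*c^3 + 3*sqrt(2)*c^2 - 2*c - sqrt(2)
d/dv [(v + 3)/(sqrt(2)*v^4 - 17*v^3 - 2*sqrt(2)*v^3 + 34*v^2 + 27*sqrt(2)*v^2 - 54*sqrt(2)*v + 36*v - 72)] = (sqrt(2)*v^4 - 17*v^3 - 2*sqrt(2)*v^3 + 34*v^2 + 27*sqrt(2)*v^2 - 54*sqrt(2)*v + 36*v - (v + 3)*(4*sqrt(2)*v^3 - 51*v^2 - 6*sqrt(2)*v^2 + 68*v + 54*sqrt(2)*v - 54*sqrt(2) + 36) - 72)/(sqrt(2)*v^4 - 17*v^3 - 2*sqrt(2)*v^3 + 34*v^2 + 27*sqrt(2)*v^2 - 54*sqrt(2)*v + 36*v - 72)^2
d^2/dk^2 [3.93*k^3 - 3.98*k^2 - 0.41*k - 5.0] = 23.58*k - 7.96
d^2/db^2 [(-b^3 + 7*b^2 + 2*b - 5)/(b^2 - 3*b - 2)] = 6*(4*b^3 + 3*b^2 + 15*b - 13)/(b^6 - 9*b^5 + 21*b^4 + 9*b^3 - 42*b^2 - 36*b - 8)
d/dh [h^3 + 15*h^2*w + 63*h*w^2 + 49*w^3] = 3*h^2 + 30*h*w + 63*w^2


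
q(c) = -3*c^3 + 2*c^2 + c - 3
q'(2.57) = -48.16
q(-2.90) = 84.09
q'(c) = -9*c^2 + 4*c + 1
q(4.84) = -291.45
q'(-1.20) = -16.76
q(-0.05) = -3.04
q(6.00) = -573.00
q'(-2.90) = -86.29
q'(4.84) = -190.47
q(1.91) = -14.70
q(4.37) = -210.80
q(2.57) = -38.14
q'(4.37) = -153.39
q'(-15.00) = -2084.00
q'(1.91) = -24.19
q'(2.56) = -47.74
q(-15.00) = 10557.00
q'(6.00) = -299.00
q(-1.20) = 3.86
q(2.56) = -37.66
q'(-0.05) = 0.78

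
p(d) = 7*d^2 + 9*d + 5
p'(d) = 14*d + 9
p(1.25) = 27.19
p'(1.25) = 26.50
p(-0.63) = 2.11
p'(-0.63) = 0.18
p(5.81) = 293.58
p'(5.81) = 90.34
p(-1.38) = 5.91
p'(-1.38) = -10.32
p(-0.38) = 2.59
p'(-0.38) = 3.68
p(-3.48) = 58.45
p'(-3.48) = -39.72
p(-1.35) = 5.61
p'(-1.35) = -9.90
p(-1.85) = 12.31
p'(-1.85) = -16.90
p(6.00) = 311.00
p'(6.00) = 93.00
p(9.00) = 653.00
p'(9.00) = 135.00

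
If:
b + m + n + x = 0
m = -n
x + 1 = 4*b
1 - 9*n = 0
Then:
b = 1/5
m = -1/9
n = 1/9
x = -1/5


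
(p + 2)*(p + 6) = p^2 + 8*p + 12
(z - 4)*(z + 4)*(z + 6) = z^3 + 6*z^2 - 16*z - 96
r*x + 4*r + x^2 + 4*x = (r + x)*(x + 4)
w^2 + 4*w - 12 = (w - 2)*(w + 6)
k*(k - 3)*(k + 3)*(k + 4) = k^4 + 4*k^3 - 9*k^2 - 36*k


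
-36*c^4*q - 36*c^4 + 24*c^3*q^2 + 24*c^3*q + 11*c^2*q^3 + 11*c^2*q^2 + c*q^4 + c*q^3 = (-c + q)*(6*c + q)^2*(c*q + c)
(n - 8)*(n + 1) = n^2 - 7*n - 8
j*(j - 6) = j^2 - 6*j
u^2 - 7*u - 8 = (u - 8)*(u + 1)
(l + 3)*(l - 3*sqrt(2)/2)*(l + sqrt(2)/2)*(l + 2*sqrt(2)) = l^4 + sqrt(2)*l^3 + 3*l^3 - 11*l^2/2 + 3*sqrt(2)*l^2 - 33*l/2 - 3*sqrt(2)*l - 9*sqrt(2)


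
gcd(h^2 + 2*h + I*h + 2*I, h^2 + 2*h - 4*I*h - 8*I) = h + 2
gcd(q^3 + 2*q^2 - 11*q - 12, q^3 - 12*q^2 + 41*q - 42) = q - 3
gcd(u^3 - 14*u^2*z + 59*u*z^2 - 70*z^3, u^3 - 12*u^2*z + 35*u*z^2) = u^2 - 12*u*z + 35*z^2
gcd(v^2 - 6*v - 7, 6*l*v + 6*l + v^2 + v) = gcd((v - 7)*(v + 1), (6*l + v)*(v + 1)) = v + 1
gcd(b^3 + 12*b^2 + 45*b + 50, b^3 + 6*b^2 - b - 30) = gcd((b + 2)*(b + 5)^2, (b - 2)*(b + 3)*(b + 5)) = b + 5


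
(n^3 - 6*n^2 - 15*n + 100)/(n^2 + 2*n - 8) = (n^2 - 10*n + 25)/(n - 2)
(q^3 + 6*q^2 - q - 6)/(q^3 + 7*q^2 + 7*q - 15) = (q^2 + 7*q + 6)/(q^2 + 8*q + 15)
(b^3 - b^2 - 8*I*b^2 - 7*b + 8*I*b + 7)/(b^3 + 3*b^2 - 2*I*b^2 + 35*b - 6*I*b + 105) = (b^2 - b*(1 + I) + I)/(b^2 + b*(3 + 5*I) + 15*I)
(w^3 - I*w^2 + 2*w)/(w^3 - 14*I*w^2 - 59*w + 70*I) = w*(w + I)/(w^2 - 12*I*w - 35)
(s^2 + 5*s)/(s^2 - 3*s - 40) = s/(s - 8)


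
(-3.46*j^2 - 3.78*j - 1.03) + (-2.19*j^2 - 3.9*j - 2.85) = -5.65*j^2 - 7.68*j - 3.88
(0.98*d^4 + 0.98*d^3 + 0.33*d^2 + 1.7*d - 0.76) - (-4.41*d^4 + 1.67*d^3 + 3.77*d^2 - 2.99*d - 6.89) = 5.39*d^4 - 0.69*d^3 - 3.44*d^2 + 4.69*d + 6.13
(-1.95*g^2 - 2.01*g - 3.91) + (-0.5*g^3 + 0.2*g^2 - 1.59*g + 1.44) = -0.5*g^3 - 1.75*g^2 - 3.6*g - 2.47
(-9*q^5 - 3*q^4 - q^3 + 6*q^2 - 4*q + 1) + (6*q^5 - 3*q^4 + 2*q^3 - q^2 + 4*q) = -3*q^5 - 6*q^4 + q^3 + 5*q^2 + 1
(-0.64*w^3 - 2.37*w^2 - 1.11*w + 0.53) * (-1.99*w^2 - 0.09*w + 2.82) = 1.2736*w^5 + 4.7739*w^4 + 0.6174*w^3 - 7.6382*w^2 - 3.1779*w + 1.4946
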